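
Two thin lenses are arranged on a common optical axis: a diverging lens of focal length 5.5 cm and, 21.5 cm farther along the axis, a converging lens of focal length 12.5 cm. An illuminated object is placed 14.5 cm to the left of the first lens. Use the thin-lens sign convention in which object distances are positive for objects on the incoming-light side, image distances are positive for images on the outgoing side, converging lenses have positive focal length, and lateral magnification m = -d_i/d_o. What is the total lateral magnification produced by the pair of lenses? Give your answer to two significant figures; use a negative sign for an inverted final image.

Lens 1: 1/d_i1 = 1/f_1 - 1/d_o1 = 1/(-5.5) - 1/14.5 = -0.25078 cm^-1, so d_i1 = -3.988 cm.
m_1 = -(-3.988)/14.5 = 0.2750.
With d_i1 < 0 the first image is virtual and lies on the object side; the object distance for lens 2 is d_o2 = 21.5 - (-3.988) = 25.488 cm.
Lens 2: 1/d_i2 = 1/f_2 - 1/d_o2 = 1/12.5 - 1/(25.488) = 0.04077 cm^-1, so d_i2 = 24.531 cm.
m_2 = -(24.531)/(25.488) = -0.9625.
Total m = m_1 x m_2 = (0.2750)(-0.9625) = -0.2647.

-0.26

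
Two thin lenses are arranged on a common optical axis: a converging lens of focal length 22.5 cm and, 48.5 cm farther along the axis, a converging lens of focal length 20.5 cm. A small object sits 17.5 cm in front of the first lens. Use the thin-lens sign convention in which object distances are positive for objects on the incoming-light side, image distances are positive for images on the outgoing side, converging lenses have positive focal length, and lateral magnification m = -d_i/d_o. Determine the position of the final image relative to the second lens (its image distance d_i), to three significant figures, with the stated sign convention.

24.4 cm

Lens 1: 1/d_i1 = 1/f_1 - 1/d_o1 = 1/22.5 - 1/17.5 = -0.01270 cm^-1, so d_i1 = -78.750 cm.
With d_i1 < 0 the first image is virtual and lies on the object side; the object distance for lens 2 is d_o2 = 48.5 - (-78.750) = 127.250 cm.
Lens 2: 1/d_i2 = 1/f_2 - 1/d_o2 = 1/20.5 - 1/(127.250) = 0.04092 cm^-1, so d_i2 = 24.437 cm.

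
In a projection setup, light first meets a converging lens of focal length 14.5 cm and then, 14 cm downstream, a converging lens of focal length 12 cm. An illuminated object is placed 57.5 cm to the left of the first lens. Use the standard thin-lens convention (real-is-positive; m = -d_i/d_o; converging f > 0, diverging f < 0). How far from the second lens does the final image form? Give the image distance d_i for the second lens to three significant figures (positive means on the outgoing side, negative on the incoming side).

3.72 cm

Lens 1: 1/d_i1 = 1/f_1 - 1/d_o1 = 1/14.5 - 1/57.5 = 0.05157 cm^-1, so d_i1 = 19.390 cm.
This image would form 19.390 cm past lens 1, i.e. 5.390 cm beyond lens 2, so it is a virtual object for lens 2: d_o2 = 14 - 19.390 = -5.390 cm.
Lens 2: 1/d_i2 = 1/f_2 - 1/d_o2 = 1/12 - 1/(-5.390) = 0.26888 cm^-1, so d_i2 = 3.719 cm.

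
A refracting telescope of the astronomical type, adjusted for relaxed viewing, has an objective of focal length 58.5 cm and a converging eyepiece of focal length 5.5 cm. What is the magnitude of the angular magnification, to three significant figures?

10.6

|M| = f_obj/|f_eye| = 58.5/5.5 = 10.636.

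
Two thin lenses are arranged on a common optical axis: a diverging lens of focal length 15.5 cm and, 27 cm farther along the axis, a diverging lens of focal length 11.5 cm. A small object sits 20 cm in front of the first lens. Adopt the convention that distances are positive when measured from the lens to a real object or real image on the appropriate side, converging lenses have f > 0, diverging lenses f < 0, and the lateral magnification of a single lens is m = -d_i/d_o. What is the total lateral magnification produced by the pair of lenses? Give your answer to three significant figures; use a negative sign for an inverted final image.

First lens: d_i1 = 1/(1/(-15.5) - 1/20) = -8.732 cm.
m_1 = -(-8.732)/20 = 0.4366.
The intermediate image is virtual, 8.732 cm to the left of lens 1, so d_o2 = L - d_i1 = 27 - (-8.732) = 35.732 cm.
Second lens: d_i2 = 1/(1/(-11.5) - 1/(35.732)) = -8.700 cm.
m_2 = -(-8.700)/(35.732) = 0.2435.
Overall magnification: m = m_1 m_2 = 0.1063.

0.106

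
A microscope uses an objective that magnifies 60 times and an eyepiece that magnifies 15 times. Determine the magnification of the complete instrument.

The overall magnification of a compound microscope is the product of the objective and eyepiece magnifications:
M = M_obj x M_eye = 60 x 15 = 900.

900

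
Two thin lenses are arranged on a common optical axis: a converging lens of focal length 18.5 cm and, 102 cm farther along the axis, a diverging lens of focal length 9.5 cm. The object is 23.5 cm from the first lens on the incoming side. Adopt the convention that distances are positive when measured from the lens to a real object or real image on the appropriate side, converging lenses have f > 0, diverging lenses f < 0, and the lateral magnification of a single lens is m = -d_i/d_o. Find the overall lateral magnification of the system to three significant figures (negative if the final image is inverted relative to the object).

First lens: d_i1 = 1/(1/18.5 - 1/23.5) = 86.950 cm.
m_1 = -(86.950)/23.5 = -3.7000.
That image sits 15.050 cm in front of the second lens, so d_o2 = 15.050 cm.
Second lens: d_i2 = 1/(1/(-9.5) - 1/(15.050)) = -5.824 cm.
m_2 = -(-5.824)/(15.050) = 0.3870.
Overall magnification: m = m_1 m_2 = -1.4318.

-1.43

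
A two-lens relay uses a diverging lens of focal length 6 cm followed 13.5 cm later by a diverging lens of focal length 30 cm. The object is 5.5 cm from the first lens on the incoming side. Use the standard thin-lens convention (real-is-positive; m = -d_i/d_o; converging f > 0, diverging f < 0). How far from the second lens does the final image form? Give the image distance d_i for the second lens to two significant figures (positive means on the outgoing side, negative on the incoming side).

Applying the thin-lens equation to the first lens, 1/(-6) = 1/5.5 + 1/d_i1, which gives d_i1 = -2.870 cm.
With d_i1 < 0 the first image is virtual and lies on the object side; the object distance for lens 2 is d_o2 = 13.5 - (-2.870) = 16.370 cm.
Applying the thin-lens equation again with f_2 = -30 cm and d_o2 = 16.370 cm gives d_i2 = -10.591 cm.

-11 cm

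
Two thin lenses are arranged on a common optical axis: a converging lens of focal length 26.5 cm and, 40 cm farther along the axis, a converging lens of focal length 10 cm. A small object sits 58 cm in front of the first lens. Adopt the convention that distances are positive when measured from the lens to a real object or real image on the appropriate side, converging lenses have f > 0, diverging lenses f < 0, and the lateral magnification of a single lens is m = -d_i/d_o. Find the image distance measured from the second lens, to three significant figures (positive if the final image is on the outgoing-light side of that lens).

4.68 cm

Lens 1: 1/d_i1 = 1/f_1 - 1/d_o1 = 1/26.5 - 1/58 = 0.02049 cm^-1, so d_i1 = 48.794 cm.
This image would form 48.794 cm past lens 1, i.e. 8.794 cm beyond lens 2, so it is a virtual object for lens 2: d_o2 = 40 - 48.794 = -8.794 cm.
Lens 2: 1/d_i2 = 1/f_2 - 1/d_o2 = 1/10 - 1/(-8.794) = 0.21372 cm^-1, so d_i2 = 4.679 cm.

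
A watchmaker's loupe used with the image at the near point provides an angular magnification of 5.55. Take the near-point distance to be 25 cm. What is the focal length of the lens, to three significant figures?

5.49 cm

For the image at the near point, M = 1 + D/f.
f = D/(M - 1) = 25/(5.55 - 1) = 5.495 cm.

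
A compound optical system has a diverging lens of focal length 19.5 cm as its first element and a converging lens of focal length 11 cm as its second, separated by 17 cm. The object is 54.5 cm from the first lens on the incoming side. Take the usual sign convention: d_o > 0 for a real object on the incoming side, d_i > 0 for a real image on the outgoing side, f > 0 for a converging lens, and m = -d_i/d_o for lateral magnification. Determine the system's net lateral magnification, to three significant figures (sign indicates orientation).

-0.142

Lens 1: 1/d_i1 = 1/f_1 - 1/d_o1 = 1/(-19.5) - 1/54.5 = -0.06963 cm^-1, so d_i1 = -14.361 cm.
m_1 = -(-14.361)/54.5 = 0.2635.
The intermediate image is virtual, 14.361 cm to the left of lens 1, so d_o2 = L - d_i1 = 17 - (-14.361) = 31.361 cm.
Lens 2: 1/d_i2 = 1/f_2 - 1/d_o2 = 1/11 - 1/(31.361) = 0.05902 cm^-1, so d_i2 = 16.943 cm.
m_2 = -(16.943)/(31.361) = -0.5402.
Total m = m_1 x m_2 = (0.2635)(-0.5402) = -0.1424.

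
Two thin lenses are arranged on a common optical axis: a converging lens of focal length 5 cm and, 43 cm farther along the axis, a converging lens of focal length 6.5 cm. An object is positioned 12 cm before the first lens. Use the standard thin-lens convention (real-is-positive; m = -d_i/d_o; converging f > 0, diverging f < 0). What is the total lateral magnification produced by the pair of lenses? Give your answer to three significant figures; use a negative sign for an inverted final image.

First lens: d_i1 = 1/(1/5 - 1/12) = 8.571 cm.
m_1 = -(8.571)/12 = -0.7143.
That image sits 34.429 cm in front of the second lens, so d_o2 = 34.429 cm.
Second lens: d_i2 = 1/(1/6.5 - 1/(34.429)) = 8.013 cm.
m_2 = -(8.013)/(34.429) = -0.2327.
The system's lateral magnification is m_1 m_2 = (-0.7143)(-0.2327) = 0.1662.

0.166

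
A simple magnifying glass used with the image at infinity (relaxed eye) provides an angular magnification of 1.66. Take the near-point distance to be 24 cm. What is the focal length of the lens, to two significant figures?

For the image at infinity, M = D/f.
f = D/M = 24/1.66 = 14.458 cm.

14 cm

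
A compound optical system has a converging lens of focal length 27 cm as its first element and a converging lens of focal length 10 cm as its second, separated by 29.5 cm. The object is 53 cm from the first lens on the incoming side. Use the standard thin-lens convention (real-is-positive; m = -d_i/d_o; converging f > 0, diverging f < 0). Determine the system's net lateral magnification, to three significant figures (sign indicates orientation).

-0.292

Applying the thin-lens equation to the first lens, 1/27 = 1/53 + 1/d_i1, which gives d_i1 = 55.038 cm.
Its lateral magnification is m_1 = -d_i1/d_o1 = -(55.038)/53 = -1.0385.
Since 55.038 cm > 29.5 cm, the first image lies past the second lens and serves as a virtual object: d_o2 = L - d_i1 = -25.538 cm.
Applying the thin-lens equation again with f_2 = 10 cm and d_o2 = -25.538 cm gives d_i2 = 7.186 cm.
m_2 = -(7.186)/(-25.538) = 0.2814.
The system's lateral magnification is m_1 m_2 = (-1.0385)(0.2814) = -0.2922.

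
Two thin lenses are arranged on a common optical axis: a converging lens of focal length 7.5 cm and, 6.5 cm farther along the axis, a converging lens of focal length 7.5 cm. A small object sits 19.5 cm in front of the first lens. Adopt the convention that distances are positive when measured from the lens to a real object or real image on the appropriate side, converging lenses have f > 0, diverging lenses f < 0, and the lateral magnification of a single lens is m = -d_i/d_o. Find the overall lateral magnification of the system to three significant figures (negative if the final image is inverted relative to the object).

-0.355

Applying the thin-lens equation to the first lens, 1/7.5 = 1/19.5 + 1/d_i1, which gives d_i1 = 12.188 cm.
Its lateral magnification is m_1 = -d_i1/d_o1 = -(12.188)/19.5 = -0.6250.
This image would form 12.188 cm past lens 1, i.e. 5.688 cm beyond lens 2, so it is a virtual object for lens 2: d_o2 = 6.5 - 12.188 = -5.688 cm.
Applying the thin-lens equation again with f_2 = 7.5 cm and d_o2 = -5.688 cm gives d_i2 = 3.235 cm.
m_2 = -(3.235)/(-5.688) = 0.5687.
Overall magnification: m = m_1 m_2 = -0.3555.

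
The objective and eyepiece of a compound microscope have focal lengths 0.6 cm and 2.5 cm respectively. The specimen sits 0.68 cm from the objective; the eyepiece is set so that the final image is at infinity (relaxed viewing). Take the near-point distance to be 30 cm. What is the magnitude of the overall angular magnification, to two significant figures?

Objective: 1/d_i = 1/f_obj - 1/d_o = 1/0.6 - 1/0.68 = 0.19608 cm^-1, so d_i = 5.100 cm.
m_obj = -d_i/d_o = -5.100/0.68 = -7.500.
Eyepiece angular magnification (image at infinity): M_eye = D/f_e = 30/2.5 = 12.000.
Overall M = m_obj x M_eye = (-7.500)(12.000) = -90.00.
|M| = 90.00.

90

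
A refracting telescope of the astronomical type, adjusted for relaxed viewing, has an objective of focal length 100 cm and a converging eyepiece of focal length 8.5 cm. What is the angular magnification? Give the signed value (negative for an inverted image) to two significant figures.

M = -f_obj/f_eye = -100/(8.5) = -11.765.

-12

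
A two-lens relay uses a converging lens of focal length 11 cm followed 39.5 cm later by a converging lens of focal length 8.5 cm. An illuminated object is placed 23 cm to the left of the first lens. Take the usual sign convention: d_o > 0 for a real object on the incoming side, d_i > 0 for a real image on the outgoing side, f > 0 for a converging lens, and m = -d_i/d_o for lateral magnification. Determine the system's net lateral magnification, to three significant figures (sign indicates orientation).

Lens 1: 1/d_i1 = 1/f_1 - 1/d_o1 = 1/11 - 1/23 = 0.04743 cm^-1, so d_i1 = 21.083 cm.
m_1 = -(21.083)/23 = -0.9167.
The intermediate image is 21.083 cm to the right of lens 1, so d_o2 = L - d_i1 = 39.5 - 21.083 = 18.417 cm.
Lens 2: 1/d_i2 = 1/f_2 - 1/d_o2 = 1/8.5 - 1/(18.417) = 0.06335 cm^-1, so d_i2 = 15.786 cm.
m_2 = -(15.786)/(18.417) = -0.8571.
Total m = m_1 x m_2 = (-0.9167)(-0.8571) = 0.7857.

0.786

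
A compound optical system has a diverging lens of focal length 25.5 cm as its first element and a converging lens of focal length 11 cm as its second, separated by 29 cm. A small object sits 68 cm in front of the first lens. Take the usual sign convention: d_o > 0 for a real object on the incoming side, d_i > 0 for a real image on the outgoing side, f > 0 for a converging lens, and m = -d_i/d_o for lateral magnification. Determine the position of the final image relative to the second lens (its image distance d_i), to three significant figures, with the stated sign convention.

14.3 cm

First lens: d_i1 = 1/(1/(-25.5) - 1/68) = -18.545 cm.
The intermediate image is virtual, 18.545 cm to the left of lens 1, so d_o2 = L - d_i1 = 29 - (-18.545) = 47.545 cm.
Second lens: d_i2 = 1/(1/11 - 1/(47.545)) = 14.311 cm.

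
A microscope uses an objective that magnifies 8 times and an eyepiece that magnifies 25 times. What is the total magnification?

200

The overall magnification of a compound microscope is the product of the objective and eyepiece magnifications:
M = M_obj x M_eye = 8 x 25 = 200.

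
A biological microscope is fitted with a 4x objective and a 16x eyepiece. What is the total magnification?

The overall magnification of a compound microscope is the product of the objective and eyepiece magnifications:
M = M_obj x M_eye = 4 x 16 = 64.

64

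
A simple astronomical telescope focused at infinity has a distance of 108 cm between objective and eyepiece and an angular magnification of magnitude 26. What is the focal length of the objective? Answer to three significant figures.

104 cm

In normal adjustment the tube length equals f_obj + f_eye and |M| = f_obj/f_eye.
So f_obj = 26 f_eye and 26 f_eye + f_eye = 108 cm, giving f_eye = 108/27 = 4.000 cm and f_obj = 104.000 cm.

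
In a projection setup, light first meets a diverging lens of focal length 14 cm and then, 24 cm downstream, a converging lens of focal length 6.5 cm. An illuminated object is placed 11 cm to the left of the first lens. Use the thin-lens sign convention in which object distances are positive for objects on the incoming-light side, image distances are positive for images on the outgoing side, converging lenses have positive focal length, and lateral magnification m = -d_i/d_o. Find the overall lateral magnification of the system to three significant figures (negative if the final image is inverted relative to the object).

-0.154

First lens: d_i1 = 1/(1/(-14) - 1/11) = -6.160 cm.
m_1 = -(-6.160)/11 = 0.5600.
The intermediate image is virtual, 6.160 cm to the left of lens 1, so d_o2 = L - d_i1 = 24 - (-6.160) = 30.160 cm.
Second lens: d_i2 = 1/(1/6.5 - 1/(30.160)) = 8.286 cm.
m_2 = -(8.286)/(30.160) = -0.2747.
Overall magnification: m = m_1 m_2 = -0.1538.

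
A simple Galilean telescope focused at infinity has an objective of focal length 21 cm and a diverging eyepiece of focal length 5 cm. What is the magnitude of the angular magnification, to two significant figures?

4.2

|M| = f_obj/|f_eye| = 21/5 = 4.200.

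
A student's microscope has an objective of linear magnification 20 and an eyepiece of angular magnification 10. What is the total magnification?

200

The overall magnification of a compound microscope is the product of the objective and eyepiece magnifications:
M = M_obj x M_eye = 20 x 10 = 200.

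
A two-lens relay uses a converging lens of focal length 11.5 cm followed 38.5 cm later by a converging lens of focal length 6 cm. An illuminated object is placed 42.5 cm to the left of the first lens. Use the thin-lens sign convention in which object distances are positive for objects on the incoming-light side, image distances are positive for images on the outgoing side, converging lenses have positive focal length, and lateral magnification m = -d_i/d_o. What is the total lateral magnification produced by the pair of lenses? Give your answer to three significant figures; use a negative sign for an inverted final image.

Lens 1: 1/d_i1 = 1/f_1 - 1/d_o1 = 1/11.5 - 1/42.5 = 0.06343 cm^-1, so d_i1 = 15.766 cm.
m_1 = -(15.766)/42.5 = -0.3710.
That image sits 22.734 cm in front of the second lens, so d_o2 = 22.734 cm.
Lens 2: 1/d_i2 = 1/f_2 - 1/d_o2 = 1/6 - 1/(22.734) = 0.12268 cm^-1, so d_i2 = 8.151 cm.
m_2 = -(8.151)/(22.734) = -0.3586.
Overall magnification: m = m_1 m_2 = 0.1330.

0.133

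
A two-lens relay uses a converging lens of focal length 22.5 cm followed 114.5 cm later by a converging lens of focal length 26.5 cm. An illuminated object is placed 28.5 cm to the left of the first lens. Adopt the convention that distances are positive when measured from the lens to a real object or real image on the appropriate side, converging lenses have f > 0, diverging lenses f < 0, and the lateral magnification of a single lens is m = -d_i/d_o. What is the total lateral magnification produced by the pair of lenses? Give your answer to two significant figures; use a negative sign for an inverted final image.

-5.3

First lens: d_i1 = 1/(1/22.5 - 1/28.5) = 106.875 cm.
m_1 = -(106.875)/28.5 = -3.7500.
Object distance for lens 2: d_o2 = 114.5 - 106.875 = 7.625 cm.
Second lens: d_i2 = 1/(1/26.5 - 1/(7.625)) = -10.705 cm.
m_2 = -(-10.705)/(7.625) = 1.4040.
Total m = m_1 x m_2 = (-3.7500)(1.4040) = -5.2649.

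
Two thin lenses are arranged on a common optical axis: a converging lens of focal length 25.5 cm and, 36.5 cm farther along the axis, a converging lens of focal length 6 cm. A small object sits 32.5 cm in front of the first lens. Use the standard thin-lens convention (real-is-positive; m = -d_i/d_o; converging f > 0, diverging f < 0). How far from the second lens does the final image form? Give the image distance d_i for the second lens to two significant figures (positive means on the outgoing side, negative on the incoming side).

5.6 cm

First lens: d_i1 = 1/(1/25.5 - 1/32.5) = 118.393 cm.
This image would form 118.393 cm past lens 1, i.e. 81.893 cm beyond lens 2, so it is a virtual object for lens 2: d_o2 = 36.5 - 118.393 = -81.893 cm.
Second lens: d_i2 = 1/(1/6 - 1/(-81.893)) = 5.590 cm.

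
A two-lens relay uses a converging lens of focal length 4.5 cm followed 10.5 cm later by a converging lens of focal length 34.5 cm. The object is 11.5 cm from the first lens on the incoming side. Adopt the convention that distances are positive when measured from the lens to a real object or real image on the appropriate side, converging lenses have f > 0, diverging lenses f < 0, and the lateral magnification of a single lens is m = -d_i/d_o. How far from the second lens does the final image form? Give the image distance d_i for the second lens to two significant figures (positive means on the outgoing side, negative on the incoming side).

Lens 1: 1/d_i1 = 1/f_1 - 1/d_o1 = 1/4.5 - 1/11.5 = 0.13527 cm^-1, so d_i1 = 7.393 cm.
Object distance for lens 2: d_o2 = 10.5 - 7.393 = 3.107 cm.
Lens 2: 1/d_i2 = 1/f_2 - 1/d_o2 = 1/34.5 - 1/(3.107) = -0.29285 cm^-1, so d_i2 = -3.415 cm.

-3.4 cm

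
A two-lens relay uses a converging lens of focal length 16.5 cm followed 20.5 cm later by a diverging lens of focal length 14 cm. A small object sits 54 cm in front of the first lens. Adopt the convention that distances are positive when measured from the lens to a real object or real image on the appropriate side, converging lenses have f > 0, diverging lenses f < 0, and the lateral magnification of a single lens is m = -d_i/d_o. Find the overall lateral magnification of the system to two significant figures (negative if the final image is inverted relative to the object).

-0.57

Applying the thin-lens equation to the first lens, 1/16.5 = 1/54 + 1/d_i1, which gives d_i1 = 23.760 cm.
Its lateral magnification is m_1 = -d_i1/d_o1 = -(23.760)/54 = -0.4400.
Since 23.760 cm > 20.5 cm, the first image lies past the second lens and serves as a virtual object: d_o2 = L - d_i1 = -3.260 cm.
Applying the thin-lens equation again with f_2 = -14 cm and d_o2 = -3.260 cm gives d_i2 = 4.250 cm.
m_2 = -(4.250)/(-3.260) = 1.3035.
Overall magnification: m = m_1 m_2 = -0.5736.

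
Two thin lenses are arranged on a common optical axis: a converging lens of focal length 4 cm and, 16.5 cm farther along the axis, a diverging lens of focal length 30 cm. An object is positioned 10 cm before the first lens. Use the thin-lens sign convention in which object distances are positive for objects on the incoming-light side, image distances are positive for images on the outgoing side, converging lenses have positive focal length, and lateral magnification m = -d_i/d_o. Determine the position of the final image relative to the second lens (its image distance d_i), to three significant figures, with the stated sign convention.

First lens: d_i1 = 1/(1/4 - 1/10) = 6.667 cm.
The intermediate image is 6.667 cm to the right of lens 1, so d_o2 = L - d_i1 = 16.5 - 6.667 = 9.833 cm.
Second lens: d_i2 = 1/(1/(-30) - 1/(9.833)) = -7.406 cm.

-7.41 cm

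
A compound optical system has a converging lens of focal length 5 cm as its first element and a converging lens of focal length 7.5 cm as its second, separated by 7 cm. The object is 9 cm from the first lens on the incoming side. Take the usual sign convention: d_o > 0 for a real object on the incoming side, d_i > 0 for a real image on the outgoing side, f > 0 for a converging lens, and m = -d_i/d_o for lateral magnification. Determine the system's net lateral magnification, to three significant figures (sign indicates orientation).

First lens: d_i1 = 1/(1/5 - 1/9) = 11.250 cm.
m_1 = -(11.250)/9 = -1.2500.
This image would form 11.250 cm past lens 1, i.e. 4.250 cm beyond lens 2, so it is a virtual object for lens 2: d_o2 = 7 - 11.250 = -4.250 cm.
Second lens: d_i2 = 1/(1/7.5 - 1/(-4.250)) = 2.713 cm.
m_2 = -(2.713)/(-4.250) = 0.6383.
Total m = m_1 x m_2 = (-1.2500)(0.6383) = -0.7979.

-0.798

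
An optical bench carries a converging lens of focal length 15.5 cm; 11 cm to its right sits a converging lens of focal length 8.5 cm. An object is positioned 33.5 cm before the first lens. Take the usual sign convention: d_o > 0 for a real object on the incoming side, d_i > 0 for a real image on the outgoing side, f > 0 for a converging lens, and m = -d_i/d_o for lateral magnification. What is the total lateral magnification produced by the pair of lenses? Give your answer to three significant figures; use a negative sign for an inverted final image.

-0.278

First lens: d_i1 = 1/(1/15.5 - 1/33.5) = 28.847 cm.
m_1 = -(28.847)/33.5 = -0.8611.
Since 28.847 cm > 11 cm, the first image lies past the second lens and serves as a virtual object: d_o2 = L - d_i1 = -17.847 cm.
Second lens: d_i2 = 1/(1/8.5 - 1/(-17.847)) = 5.758 cm.
m_2 = -(5.758)/(-17.847) = 0.3226.
The system's lateral magnification is m_1 m_2 = (-0.8611)(0.3226) = -0.2778.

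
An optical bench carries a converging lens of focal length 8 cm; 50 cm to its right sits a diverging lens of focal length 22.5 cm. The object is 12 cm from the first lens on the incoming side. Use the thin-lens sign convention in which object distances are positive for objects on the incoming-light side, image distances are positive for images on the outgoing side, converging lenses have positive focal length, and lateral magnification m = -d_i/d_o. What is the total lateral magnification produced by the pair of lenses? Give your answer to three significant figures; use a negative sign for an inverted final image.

-0.928

Applying the thin-lens equation to the first lens, 1/8 = 1/12 + 1/d_i1, which gives d_i1 = 24.000 cm.
Its lateral magnification is m_1 = -d_i1/d_o1 = -(24.000)/12 = -2.0000.
The intermediate image is 24.000 cm to the right of lens 1, so d_o2 = L - d_i1 = 50 - 24.000 = 26.000 cm.
Applying the thin-lens equation again with f_2 = -22.5 cm and d_o2 = 26.000 cm gives d_i2 = -12.062 cm.
m_2 = -(-12.062)/(26.000) = 0.4639.
Overall magnification: m = m_1 m_2 = -0.9278.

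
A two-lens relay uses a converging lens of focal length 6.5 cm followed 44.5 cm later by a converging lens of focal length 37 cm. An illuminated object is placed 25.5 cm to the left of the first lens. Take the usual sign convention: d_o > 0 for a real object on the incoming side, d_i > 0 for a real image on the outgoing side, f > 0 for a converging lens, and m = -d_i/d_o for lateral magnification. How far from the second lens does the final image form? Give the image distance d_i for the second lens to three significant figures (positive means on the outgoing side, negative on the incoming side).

Lens 1: 1/d_i1 = 1/f_1 - 1/d_o1 = 1/6.5 - 1/25.5 = 0.11463 cm^-1, so d_i1 = 8.724 cm.
The intermediate image is 8.724 cm to the right of lens 1, so d_o2 = L - d_i1 = 44.5 - 8.724 = 35.776 cm.
Lens 2: 1/d_i2 = 1/f_2 - 1/d_o2 = 1/37 - 1/(35.776) = -0.00092 cm^-1, so d_i2 = -1081.753 cm.

-1080 cm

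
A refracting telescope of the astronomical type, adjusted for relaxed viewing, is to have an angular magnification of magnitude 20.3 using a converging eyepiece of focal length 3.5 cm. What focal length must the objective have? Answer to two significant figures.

71 cm

|M| = f_obj/|f_eye|, so f_obj = |M| x |f_eye| = 20.3 x 3.5 = 71.050 cm.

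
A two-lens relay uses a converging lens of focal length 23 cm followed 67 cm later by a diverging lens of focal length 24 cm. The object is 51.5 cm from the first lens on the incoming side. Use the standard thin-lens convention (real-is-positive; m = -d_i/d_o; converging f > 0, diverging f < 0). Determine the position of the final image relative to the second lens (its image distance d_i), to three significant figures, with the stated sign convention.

-12.3 cm

Lens 1: 1/d_i1 = 1/f_1 - 1/d_o1 = 1/23 - 1/51.5 = 0.02406 cm^-1, so d_i1 = 41.561 cm.
Object distance for lens 2: d_o2 = 67 - 41.561 = 25.439 cm.
Lens 2: 1/d_i2 = 1/f_2 - 1/d_o2 = 1/(-24) - 1/(25.439) = -0.08098 cm^-1, so d_i2 = -12.349 cm.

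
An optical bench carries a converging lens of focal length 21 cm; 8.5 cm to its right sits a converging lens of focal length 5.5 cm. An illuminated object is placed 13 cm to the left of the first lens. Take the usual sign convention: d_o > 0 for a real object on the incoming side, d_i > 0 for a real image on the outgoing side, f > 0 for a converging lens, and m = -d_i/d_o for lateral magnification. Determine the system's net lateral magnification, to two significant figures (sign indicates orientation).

Lens 1: 1/d_i1 = 1/f_1 - 1/d_o1 = 1/21 - 1/13 = -0.02930 cm^-1, so d_i1 = -34.125 cm.
m_1 = -(-34.125)/13 = 2.6250.
The intermediate image is virtual, 34.125 cm to the left of lens 1, so d_o2 = L - d_i1 = 8.5 - (-34.125) = 42.625 cm.
Lens 2: 1/d_i2 = 1/f_2 - 1/d_o2 = 1/5.5 - 1/(42.625) = 0.15836 cm^-1, so d_i2 = 6.315 cm.
m_2 = -(6.315)/(42.625) = -0.1481.
Total m = m_1 x m_2 = (2.6250)(-0.1481) = -0.3889.

-0.39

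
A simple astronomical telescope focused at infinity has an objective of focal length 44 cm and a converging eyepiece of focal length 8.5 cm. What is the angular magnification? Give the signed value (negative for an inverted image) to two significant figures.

M = -f_obj/f_eye = -44/(8.5) = -5.176.

-5.2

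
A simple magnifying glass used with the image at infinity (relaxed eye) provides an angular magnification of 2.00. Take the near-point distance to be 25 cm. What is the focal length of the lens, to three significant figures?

12.5 cm

For the image at infinity, M = D/f.
f = D/M = 25/2.0 = 12.500 cm.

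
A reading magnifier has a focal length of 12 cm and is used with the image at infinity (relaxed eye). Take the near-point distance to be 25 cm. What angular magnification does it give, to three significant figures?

2.08

M = D/f = 25/12 = 2.083.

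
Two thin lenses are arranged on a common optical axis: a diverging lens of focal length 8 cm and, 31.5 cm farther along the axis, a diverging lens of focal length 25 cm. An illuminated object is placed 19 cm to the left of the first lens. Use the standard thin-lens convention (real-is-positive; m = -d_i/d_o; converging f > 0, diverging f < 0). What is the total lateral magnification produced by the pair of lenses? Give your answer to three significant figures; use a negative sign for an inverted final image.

Lens 1: 1/d_i1 = 1/f_1 - 1/d_o1 = 1/(-8) - 1/19 = -0.17763 cm^-1, so d_i1 = -5.630 cm.
m_1 = -(-5.630)/19 = 0.2963.
The intermediate image is virtual, 5.630 cm to the left of lens 1, so d_o2 = L - d_i1 = 31.5 - (-5.630) = 37.130 cm.
Lens 2: 1/d_i2 = 1/f_2 - 1/d_o2 = 1/(-25) - 1/(37.130) = -0.06693 cm^-1, so d_i2 = -14.940 cm.
m_2 = -(-14.940)/(37.130) = 0.4024.
Overall magnification: m = m_1 m_2 = 0.1192.

0.119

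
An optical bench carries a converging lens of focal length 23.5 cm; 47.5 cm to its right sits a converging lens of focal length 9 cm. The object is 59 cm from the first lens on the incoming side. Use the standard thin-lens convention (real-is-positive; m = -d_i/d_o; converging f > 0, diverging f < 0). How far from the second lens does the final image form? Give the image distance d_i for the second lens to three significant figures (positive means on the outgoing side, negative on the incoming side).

-137 cm

Lens 1: 1/d_i1 = 1/f_1 - 1/d_o1 = 1/23.5 - 1/59 = 0.02560 cm^-1, so d_i1 = 39.056 cm.
Object distance for lens 2: d_o2 = 47.5 - 39.056 = 8.444 cm.
Lens 2: 1/d_i2 = 1/f_2 - 1/d_o2 = 1/9 - 1/(8.444) = -0.00732 cm^-1, so d_i2 = -136.595 cm.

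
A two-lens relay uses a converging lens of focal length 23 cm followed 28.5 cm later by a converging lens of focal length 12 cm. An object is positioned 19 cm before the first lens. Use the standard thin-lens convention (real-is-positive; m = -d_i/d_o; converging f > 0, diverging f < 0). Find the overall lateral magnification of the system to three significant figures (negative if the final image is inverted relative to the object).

Lens 1: 1/d_i1 = 1/f_1 - 1/d_o1 = 1/23 - 1/19 = -0.00915 cm^-1, so d_i1 = -109.250 cm.
m_1 = -(-109.250)/19 = 5.7500.
The intermediate image is virtual, 109.250 cm to the left of lens 1, so d_o2 = L - d_i1 = 28.5 - (-109.250) = 137.750 cm.
Lens 2: 1/d_i2 = 1/f_2 - 1/d_o2 = 1/12 - 1/(137.750) = 0.07607 cm^-1, so d_i2 = 13.145 cm.
m_2 = -(13.145)/(137.750) = -0.0954.
Overall magnification: m = m_1 m_2 = -0.5487.

-0.549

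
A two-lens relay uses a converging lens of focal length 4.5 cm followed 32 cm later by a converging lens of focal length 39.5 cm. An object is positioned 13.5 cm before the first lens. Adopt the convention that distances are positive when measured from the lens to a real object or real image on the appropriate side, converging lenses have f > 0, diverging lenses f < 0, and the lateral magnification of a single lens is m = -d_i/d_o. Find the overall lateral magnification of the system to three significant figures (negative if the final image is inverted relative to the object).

-1.39

First lens: d_i1 = 1/(1/4.5 - 1/13.5) = 6.750 cm.
m_1 = -(6.750)/13.5 = -0.5000.
That image sits 25.250 cm in front of the second lens, so d_o2 = 25.250 cm.
Second lens: d_i2 = 1/(1/39.5 - 1/(25.250)) = -69.991 cm.
m_2 = -(-69.991)/(25.250) = 2.7719.
The system's lateral magnification is m_1 m_2 = (-0.5000)(2.7719) = -1.3860.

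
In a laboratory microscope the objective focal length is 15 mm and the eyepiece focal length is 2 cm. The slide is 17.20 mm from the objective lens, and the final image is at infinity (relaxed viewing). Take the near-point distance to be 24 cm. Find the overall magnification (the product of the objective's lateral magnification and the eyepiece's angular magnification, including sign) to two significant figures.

Convert to cm: f_obj = 15 mm = 1.5 cm; d_o = 17.20 mm = 1.72 cm.
Objective: 1/d_i = 1/f_obj - 1/d_o = 1/1.5 - 1/1.72 = 0.08527 cm^-1, so d_i = 11.727 cm.
m_obj = -d_i/d_o = -11.727/1.72 = -6.818.
Eyepiece angular magnification (image at infinity): M_eye = D/f_e = 24/2 = 12.000.
Overall M = m_obj x M_eye = (-6.818)(12.000) = -81.82.

-82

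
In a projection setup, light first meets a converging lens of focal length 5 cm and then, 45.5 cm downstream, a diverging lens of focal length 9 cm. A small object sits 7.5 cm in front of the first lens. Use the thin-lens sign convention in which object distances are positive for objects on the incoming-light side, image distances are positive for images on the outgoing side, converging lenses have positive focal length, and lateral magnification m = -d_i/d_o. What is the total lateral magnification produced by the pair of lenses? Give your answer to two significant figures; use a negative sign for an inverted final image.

-0.46

Lens 1: 1/d_i1 = 1/f_1 - 1/d_o1 = 1/5 - 1/7.5 = 0.06667 cm^-1, so d_i1 = 15.000 cm.
m_1 = -(15.000)/7.5 = -2.0000.
That image sits 30.500 cm in front of the second lens, so d_o2 = 30.500 cm.
Lens 2: 1/d_i2 = 1/f_2 - 1/d_o2 = 1/(-9) - 1/(30.500) = -0.14390 cm^-1, so d_i2 = -6.949 cm.
m_2 = -(-6.949)/(30.500) = 0.2278.
Overall magnification: m = m_1 m_2 = -0.4557.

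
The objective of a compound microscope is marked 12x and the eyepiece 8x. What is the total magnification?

The overall magnification of a compound microscope is the product of the objective and eyepiece magnifications:
M = M_obj x M_eye = 12 x 8 = 96.

96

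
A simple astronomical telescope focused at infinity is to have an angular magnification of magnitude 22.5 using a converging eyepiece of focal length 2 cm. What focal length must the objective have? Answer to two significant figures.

|M| = f_obj/|f_eye|, so f_obj = |M| x |f_eye| = 22.5 x 2 = 45.000 cm.

45 cm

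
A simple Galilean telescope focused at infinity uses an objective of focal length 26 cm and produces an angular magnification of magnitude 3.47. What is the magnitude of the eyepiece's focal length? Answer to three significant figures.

|M| = f_obj/|f_eye|, so |f_eye| = f_obj/|M| = 26/3.47 = 7.493 cm.
(The eyepiece is diverging, so its signed focal length is -7.493 cm.)

7.49 cm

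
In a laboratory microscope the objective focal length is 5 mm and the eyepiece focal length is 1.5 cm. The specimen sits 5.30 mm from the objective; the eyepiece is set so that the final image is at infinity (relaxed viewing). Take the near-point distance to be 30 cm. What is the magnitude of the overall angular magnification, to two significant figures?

Convert to cm: f_obj = 5 mm = 0.5 cm; d_o = 5.30 mm = 0.53 cm.
Objective: 1/d_i = 1/f_obj - 1/d_o = 1/0.5 - 1/0.53 = 0.11321 cm^-1, so d_i = 8.833 cm.
m_obj = -d_i/d_o = -8.833/0.53 = -16.667.
Eyepiece angular magnification (image at infinity): M_eye = D/f_e = 30/1.5 = 20.000.
Overall M = m_obj x M_eye = (-16.667)(20.000) = -333.33.
|M| = 333.33.

330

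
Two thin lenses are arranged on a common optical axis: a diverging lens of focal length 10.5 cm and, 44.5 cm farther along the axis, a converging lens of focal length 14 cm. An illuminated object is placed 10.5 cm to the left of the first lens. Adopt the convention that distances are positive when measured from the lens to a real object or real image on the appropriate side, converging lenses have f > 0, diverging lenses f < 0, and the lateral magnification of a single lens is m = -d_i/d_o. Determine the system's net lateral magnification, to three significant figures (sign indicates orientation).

Lens 1: 1/d_i1 = 1/f_1 - 1/d_o1 = 1/(-10.5) - 1/10.5 = -0.19048 cm^-1, so d_i1 = -5.250 cm.
m_1 = -(-5.250)/10.5 = 0.5000.
The intermediate image is virtual, 5.250 cm to the left of lens 1, so d_o2 = L - d_i1 = 44.5 - (-5.250) = 49.750 cm.
Lens 2: 1/d_i2 = 1/f_2 - 1/d_o2 = 1/14 - 1/(49.750) = 0.05133 cm^-1, so d_i2 = 19.483 cm.
m_2 = -(19.483)/(49.750) = -0.3916.
Total m = m_1 x m_2 = (0.5000)(-0.3916) = -0.1958.

-0.196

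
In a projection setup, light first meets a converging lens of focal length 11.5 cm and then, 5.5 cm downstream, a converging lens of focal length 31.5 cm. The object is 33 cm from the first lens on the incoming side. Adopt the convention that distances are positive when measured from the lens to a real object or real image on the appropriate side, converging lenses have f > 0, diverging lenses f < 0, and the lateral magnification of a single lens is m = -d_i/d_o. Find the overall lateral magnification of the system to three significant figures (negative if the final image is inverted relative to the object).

-0.386

Lens 1: 1/d_i1 = 1/f_1 - 1/d_o1 = 1/11.5 - 1/33 = 0.05665 cm^-1, so d_i1 = 17.651 cm.
m_1 = -(17.651)/33 = -0.5349.
Since 17.651 cm > 5.5 cm, the first image lies past the second lens and serves as a virtual object: d_o2 = L - d_i1 = -12.151 cm.
Lens 2: 1/d_i2 = 1/f_2 - 1/d_o2 = 1/31.5 - 1/(-12.151) = 0.11404 cm^-1, so d_i2 = 8.769 cm.
m_2 = -(8.769)/(-12.151) = 0.7216.
Total m = m_1 x m_2 = (-0.5349)(0.7216) = -0.3860.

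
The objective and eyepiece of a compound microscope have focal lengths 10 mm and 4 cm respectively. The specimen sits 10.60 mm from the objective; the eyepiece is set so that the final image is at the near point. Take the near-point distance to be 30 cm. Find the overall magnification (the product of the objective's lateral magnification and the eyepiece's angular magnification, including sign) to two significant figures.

-140

Convert to cm: f_obj = 10 mm = 1 cm; d_o = 10.60 mm = 1.06 cm.
Objective: 1/d_i = 1/f_obj - 1/d_o = 1/1 - 1/1.06 = 0.05660 cm^-1, so d_i = 17.667 cm.
m_obj = -d_i/d_o = -17.667/1.06 = -16.667.
Eyepiece angular magnification (image at near point): M_eye = 1 + D/f_e = 1 + 30/4 = 8.500.
Overall M = m_obj x M_eye = (-16.667)(8.500) = -141.67.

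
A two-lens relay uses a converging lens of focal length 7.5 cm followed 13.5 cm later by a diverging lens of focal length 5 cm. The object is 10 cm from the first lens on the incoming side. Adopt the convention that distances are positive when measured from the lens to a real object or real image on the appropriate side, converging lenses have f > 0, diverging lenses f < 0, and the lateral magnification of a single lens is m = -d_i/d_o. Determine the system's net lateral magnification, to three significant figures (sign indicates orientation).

Applying the thin-lens equation to the first lens, 1/7.5 = 1/10 + 1/d_i1, which gives d_i1 = 30.000 cm.
Its lateral magnification is m_1 = -d_i1/d_o1 = -(30.000)/10 = -3.0000.
This image would form 30.000 cm past lens 1, i.e. 16.500 cm beyond lens 2, so it is a virtual object for lens 2: d_o2 = 13.5 - 30.000 = -16.500 cm.
Applying the thin-lens equation again with f_2 = -5 cm and d_o2 = -16.500 cm gives d_i2 = -7.174 cm.
m_2 = -(-7.174)/(-16.500) = -0.4348.
The system's lateral magnification is m_1 m_2 = (-3.0000)(-0.4348) = 1.3043.

1.30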